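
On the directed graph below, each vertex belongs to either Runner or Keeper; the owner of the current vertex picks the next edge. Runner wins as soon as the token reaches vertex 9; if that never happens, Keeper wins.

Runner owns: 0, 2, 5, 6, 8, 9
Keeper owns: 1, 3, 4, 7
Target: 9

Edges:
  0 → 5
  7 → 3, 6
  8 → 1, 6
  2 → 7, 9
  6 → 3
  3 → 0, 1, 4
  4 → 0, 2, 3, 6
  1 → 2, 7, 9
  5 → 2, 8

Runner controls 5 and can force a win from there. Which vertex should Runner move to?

2

A0 = {9}
A1: add {2} — 2 (Runner) has 2→9.
A2: add {5} — 5 (Runner) has 5→2.
A3: add {0} — 0 (Runner) has 0→5.
A4 = A3; e.g. 1 (Keeper) can still go to 7. Fixed point.
From 5, successor 2 is in the attractor (rank 1); the other successor 8 is not.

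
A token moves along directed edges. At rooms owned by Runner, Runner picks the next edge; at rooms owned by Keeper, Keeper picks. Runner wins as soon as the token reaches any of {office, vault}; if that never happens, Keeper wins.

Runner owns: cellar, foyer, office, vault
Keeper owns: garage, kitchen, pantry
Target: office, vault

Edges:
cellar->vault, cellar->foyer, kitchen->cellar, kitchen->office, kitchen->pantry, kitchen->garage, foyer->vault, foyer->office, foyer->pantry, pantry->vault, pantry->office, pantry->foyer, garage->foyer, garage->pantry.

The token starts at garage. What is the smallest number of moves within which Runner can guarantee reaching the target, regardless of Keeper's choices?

3

A0 = {office, vault}
A1: add {cellar, foyer} — cellar (Runner) has cellar→vault; foyer (Runner) has foyer→vault.
A2: add {pantry} — pantry (Keeper): all of {vault, office, foyer} already in.
A3: add {garage} — garage (Keeper): all of {foyer, pantry} already in.
garage enters the attractor at level 3, so Runner can force the target in 3 moves from there.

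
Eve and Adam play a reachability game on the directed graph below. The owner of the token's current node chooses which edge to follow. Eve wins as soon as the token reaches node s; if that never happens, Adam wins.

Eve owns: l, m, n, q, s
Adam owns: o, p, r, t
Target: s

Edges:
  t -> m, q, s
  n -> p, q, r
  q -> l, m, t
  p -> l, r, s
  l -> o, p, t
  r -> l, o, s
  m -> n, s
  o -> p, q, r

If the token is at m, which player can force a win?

A0 = {s}
A1: add {m} — m (Eve) has m→s.
m ∈ A1, so Eve can force the target.

Eve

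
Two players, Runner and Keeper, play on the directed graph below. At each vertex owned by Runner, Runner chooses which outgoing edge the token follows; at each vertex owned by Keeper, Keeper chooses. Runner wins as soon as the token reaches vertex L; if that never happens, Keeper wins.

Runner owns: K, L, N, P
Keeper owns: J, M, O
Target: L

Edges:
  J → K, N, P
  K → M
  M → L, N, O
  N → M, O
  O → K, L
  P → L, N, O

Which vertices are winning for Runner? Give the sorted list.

L, P

A0 = {L}
A1: add {P} — P (Runner) has P→L.
A2 = A1; e.g. J (Keeper) can still go to K. Fixed point.
Runner's winning region = {L, P}.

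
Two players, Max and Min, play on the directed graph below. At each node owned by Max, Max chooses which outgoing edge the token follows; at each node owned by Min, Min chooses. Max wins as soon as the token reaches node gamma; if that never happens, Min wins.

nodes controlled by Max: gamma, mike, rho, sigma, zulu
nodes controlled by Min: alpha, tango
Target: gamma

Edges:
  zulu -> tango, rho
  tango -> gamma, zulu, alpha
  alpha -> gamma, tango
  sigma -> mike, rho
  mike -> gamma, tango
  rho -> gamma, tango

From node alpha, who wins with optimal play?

Min

A0 = {gamma}
A1: add {mike, rho} — mike (Max) has mike→gamma; rho (Max) has rho→gamma.
A2: add {sigma, zulu} — zulu (Max) has zulu→rho; sigma (Max) has sigma→mike.
A3 = A2; e.g. tango (Min) can still go to alpha. Fixed point.
alpha never enters the attractor, so Min can avoid the target forever.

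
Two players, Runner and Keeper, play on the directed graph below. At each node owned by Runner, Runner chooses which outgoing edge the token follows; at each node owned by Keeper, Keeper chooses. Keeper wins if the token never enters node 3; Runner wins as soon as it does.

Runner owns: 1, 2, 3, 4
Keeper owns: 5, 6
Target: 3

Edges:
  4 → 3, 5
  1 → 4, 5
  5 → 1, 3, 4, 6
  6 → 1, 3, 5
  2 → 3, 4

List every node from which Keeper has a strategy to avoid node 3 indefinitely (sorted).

5, 6

A0 = {3}
A1: add {2, 4} — 2 (Runner) has 2→3; 4 (Runner) has 4→3.
A2: add {1} — 1 (Runner) has 1→4.
A3 = A2; e.g. 5 (Keeper) can still go to 6. Fixed point.
Runner's attractor = {1, 2, 3, 4}; Keeper avoids the target exactly from the complement.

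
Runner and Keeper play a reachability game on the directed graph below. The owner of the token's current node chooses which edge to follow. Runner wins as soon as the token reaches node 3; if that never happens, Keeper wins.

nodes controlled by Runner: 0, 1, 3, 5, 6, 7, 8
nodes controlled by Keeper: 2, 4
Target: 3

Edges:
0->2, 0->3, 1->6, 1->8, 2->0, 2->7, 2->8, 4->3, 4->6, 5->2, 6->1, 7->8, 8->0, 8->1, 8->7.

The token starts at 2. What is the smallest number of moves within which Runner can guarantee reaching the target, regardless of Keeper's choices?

4

A0 = {3}
A1: add {0} — 0 (Runner) has 0→3.
A2: add {8} — 8 (Runner) has 8→0.
A3: add {1, 7} — 1 (Runner) has 1→8; 7 (Runner) has 7→8.
A4: add {2, 6} — 2 (Keeper): all of {0, 7, 8} already in; 6 (Runner) has 6→1.
2 enters the attractor at level 4, so Runner can force the target in 4 moves from there.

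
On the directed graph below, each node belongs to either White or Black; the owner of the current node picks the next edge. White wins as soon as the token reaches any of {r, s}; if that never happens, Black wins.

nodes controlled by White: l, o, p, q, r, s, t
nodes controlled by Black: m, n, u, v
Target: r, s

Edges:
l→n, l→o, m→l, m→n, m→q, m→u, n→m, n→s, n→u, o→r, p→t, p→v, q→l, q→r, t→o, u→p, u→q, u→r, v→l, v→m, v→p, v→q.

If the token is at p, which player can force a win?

A0 = {r, s}
A1: add {o, q} — o (White) has o→r; q (White) has q→r.
A2: add {l, t} — l (White) has l→o; t (White) has t→o.
A3: add {p} — p (White) has p→t.
p ∈ A3, so White can force the target.

White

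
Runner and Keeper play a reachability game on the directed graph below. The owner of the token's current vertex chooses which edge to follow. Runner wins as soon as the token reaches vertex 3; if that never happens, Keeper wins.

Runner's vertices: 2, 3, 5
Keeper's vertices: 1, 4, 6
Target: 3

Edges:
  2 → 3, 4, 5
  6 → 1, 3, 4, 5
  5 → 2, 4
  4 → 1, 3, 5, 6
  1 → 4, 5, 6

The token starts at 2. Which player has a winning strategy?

Runner

A0 = {3}
A1: add {2} — 2 (Runner) has 2→3.
2 ∈ A1, so Runner can force the target.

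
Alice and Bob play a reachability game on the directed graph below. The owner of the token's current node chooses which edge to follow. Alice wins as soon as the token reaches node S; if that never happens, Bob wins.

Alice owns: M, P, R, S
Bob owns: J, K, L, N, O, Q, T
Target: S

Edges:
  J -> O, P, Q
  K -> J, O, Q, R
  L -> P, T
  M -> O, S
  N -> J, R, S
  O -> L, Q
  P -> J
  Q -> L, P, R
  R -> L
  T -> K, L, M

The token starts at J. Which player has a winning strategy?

A0 = {S}
A1: add {M} — M (Alice) has M→S.
A2 = A1; e.g. J (Bob) can still go to O. Fixed point.
J never enters the attractor, so Bob can avoid the target forever.

Bob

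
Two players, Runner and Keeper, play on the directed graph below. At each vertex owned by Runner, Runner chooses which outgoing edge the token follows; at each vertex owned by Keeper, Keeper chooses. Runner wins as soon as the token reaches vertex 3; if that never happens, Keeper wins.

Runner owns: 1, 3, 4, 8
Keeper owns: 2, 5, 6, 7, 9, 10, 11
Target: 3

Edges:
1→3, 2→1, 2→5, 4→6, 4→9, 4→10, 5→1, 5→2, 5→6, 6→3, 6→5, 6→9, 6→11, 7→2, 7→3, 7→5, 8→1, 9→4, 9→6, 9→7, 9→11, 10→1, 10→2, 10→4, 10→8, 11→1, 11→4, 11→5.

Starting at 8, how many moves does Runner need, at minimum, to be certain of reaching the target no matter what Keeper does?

2

A0 = {3}
A1: add {1} — 1 (Runner) has 1→3.
A2: add {8} — 8 (Runner) has 8→1.
A3 = A2; e.g. 2 (Keeper) can still go to 5. Fixed point.
8 enters the attractor at level 2, so Runner can force the target in 2 moves from there.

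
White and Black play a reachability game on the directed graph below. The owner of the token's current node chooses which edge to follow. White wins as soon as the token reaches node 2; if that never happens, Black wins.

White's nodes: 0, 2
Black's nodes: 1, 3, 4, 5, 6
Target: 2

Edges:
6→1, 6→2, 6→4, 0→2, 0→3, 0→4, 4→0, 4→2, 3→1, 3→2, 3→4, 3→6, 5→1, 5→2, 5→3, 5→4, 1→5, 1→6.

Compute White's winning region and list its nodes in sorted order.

0, 2, 4

A0 = {2}
A1: add {0} — 0 (White) has 0→2.
A2: add {4} — 4 (Black): all of {0, 2} already in.
A3 = A2; e.g. 1 (Black) can still go to 5. Fixed point.
White's winning region = {0, 2, 4}.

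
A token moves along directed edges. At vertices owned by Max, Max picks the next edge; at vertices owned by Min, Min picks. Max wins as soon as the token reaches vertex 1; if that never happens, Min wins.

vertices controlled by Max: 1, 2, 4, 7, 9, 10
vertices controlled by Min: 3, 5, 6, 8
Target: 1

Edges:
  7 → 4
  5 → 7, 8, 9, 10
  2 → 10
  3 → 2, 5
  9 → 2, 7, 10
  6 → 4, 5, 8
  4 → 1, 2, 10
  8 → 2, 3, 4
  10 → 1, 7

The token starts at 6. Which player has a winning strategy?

A0 = {1}
A1: add {4, 10} — 4 (Max) has 4→1; 10 (Max) has 10→1.
A2: add {2, 7, 9} — 2 (Max) has 2→10; 7 (Max) has 7→4; 9 (Max) has 9→10.
A3 = A2; e.g. 3 (Min) can still go to 5. Fixed point.
6 never enters the attractor, so Min can avoid the target forever.

Min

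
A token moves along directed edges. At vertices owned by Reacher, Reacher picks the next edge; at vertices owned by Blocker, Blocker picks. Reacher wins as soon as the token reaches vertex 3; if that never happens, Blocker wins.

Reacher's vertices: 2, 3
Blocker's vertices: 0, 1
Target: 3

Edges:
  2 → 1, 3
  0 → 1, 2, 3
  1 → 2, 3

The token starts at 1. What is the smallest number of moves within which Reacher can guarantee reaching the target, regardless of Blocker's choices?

A0 = {3}
A1: add {2} — 2 (Reacher) has 2→3.
A2: add {1} — 1 (Blocker): all of {2, 3} already in.
1 enters the attractor at level 2, so Reacher can force the target in 2 moves from there.

2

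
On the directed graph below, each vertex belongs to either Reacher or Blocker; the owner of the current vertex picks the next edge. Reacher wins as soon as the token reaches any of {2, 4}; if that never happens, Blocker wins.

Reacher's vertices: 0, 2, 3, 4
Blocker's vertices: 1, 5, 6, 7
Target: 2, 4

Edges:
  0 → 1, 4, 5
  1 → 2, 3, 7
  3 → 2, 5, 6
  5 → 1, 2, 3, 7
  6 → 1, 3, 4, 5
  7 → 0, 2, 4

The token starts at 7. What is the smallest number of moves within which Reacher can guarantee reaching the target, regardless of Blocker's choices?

2

A0 = {2, 4}
A1: add {0, 3} — 0 (Reacher) has 0→4; 3 (Reacher) has 3→2.
A2: add {7} — 7 (Blocker): all of {0, 2, 4} already in.
7 enters the attractor at level 2, so Reacher can force the target in 2 moves from there.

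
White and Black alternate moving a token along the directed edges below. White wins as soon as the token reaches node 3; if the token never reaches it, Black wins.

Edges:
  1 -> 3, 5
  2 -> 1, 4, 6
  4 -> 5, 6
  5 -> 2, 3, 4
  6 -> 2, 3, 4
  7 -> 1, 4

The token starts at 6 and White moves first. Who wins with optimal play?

Track states (vertex, player-to-move).
A0 = {(3,White), (3,Black)}
A1: add {(1,White), (5,White), (6,White)}.
(6,White) ∈ A1 ⇒ White forces the target.

White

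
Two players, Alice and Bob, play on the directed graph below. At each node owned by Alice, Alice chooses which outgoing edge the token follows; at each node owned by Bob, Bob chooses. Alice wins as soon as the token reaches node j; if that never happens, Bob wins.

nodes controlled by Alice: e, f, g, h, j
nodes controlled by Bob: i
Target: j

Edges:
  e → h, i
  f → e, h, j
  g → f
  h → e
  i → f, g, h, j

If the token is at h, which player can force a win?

Bob

A0 = {j}
A1: add {f} — f (Alice) has f→j.
A2: add {g} — g (Alice) has g→f.
A3 = A2; e.g. e (Alice) has no edge into A2. Fixed point.
h never enters the attractor, so Bob can avoid the target forever.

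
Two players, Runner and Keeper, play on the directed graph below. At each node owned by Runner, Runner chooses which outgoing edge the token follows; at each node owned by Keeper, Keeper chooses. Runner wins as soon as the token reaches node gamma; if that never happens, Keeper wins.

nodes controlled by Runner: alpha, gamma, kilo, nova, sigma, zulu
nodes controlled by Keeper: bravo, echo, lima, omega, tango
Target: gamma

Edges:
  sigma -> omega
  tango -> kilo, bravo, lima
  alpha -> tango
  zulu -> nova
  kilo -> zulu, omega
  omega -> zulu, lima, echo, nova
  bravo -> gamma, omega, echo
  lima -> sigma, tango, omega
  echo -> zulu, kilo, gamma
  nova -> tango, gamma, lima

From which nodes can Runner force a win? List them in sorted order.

echo, gamma, kilo, nova, zulu

A0 = {gamma}
A1: add {nova} — nova (Runner) has nova→gamma.
A2: add {zulu} — zulu (Runner) has zulu→nova.
A3: add {kilo} — kilo (Runner) has kilo→zulu.
A4: add {echo} — echo (Keeper): all of {zulu, kilo, gamma} already in.
A5 = A4; e.g. sigma (Runner) has no edge into A4. Fixed point.
Runner's winning region = {echo, gamma, kilo, nova, zulu}.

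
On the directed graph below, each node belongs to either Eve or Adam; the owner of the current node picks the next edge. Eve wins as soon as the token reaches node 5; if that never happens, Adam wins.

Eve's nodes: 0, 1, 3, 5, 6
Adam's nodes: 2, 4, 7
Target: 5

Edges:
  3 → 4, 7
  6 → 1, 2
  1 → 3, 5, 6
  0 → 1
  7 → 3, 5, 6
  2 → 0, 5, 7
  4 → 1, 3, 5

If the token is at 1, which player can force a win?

Eve

A0 = {5}
A1: add {1} — 1 (Eve) has 1→5.
1 ∈ A1, so Eve can force the target.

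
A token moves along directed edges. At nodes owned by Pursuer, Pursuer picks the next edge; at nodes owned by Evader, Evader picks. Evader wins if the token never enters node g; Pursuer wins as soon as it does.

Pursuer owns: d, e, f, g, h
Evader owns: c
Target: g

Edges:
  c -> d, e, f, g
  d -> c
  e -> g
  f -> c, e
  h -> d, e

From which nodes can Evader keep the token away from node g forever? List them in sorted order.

A0 = {g}
A1: add {e} — e (Pursuer) has e→g.
A2: add {f, h} — f (Pursuer) has f→e; h (Pursuer) has h→e.
A3 = A2; e.g. c (Evader) can still go to d. Fixed point.
Pursuer's attractor = {e, f, g, h}; Evader avoids the target exactly from the complement.

c, d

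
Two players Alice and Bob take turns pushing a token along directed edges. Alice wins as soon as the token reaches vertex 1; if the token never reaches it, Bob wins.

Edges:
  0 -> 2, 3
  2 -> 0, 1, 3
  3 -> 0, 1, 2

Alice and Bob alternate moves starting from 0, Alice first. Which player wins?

Bob

Track states (vertex, player-to-move).
A0 = {(1,Alice), (1,Bob)}
A1: add {(2,Alice), (3,Alice)}.
A2: add {(0,Bob)}.
A3 = A2; e.g. (0,Alice) stays out. (0,Alice) never enters ⇒ Bob avoids the target.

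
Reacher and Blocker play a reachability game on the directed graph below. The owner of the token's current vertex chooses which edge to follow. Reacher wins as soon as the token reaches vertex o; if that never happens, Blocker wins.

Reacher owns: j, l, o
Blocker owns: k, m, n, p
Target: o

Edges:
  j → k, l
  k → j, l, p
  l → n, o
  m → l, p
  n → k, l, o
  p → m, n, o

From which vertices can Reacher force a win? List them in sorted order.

A0 = {o}
A1: add {l} — l (Reacher) has l→o.
A2: add {j} — j (Reacher) has j→l.
A3 = A2; e.g. k (Blocker) can still go to p. Fixed point.
Reacher's winning region = {j, l, o}.

j, l, o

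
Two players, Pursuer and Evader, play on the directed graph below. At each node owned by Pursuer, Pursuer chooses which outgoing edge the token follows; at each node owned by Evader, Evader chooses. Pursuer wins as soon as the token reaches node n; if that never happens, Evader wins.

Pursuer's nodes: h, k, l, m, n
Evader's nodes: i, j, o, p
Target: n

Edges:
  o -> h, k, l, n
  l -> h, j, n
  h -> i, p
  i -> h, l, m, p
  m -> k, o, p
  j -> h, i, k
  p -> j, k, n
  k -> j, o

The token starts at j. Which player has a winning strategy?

Evader

A0 = {n}
A1: add {l} — l (Pursuer) has l→n.
A2 = A1; e.g. h (Pursuer) has no edge into A1. Fixed point.
j never enters the attractor, so Evader can avoid the target forever.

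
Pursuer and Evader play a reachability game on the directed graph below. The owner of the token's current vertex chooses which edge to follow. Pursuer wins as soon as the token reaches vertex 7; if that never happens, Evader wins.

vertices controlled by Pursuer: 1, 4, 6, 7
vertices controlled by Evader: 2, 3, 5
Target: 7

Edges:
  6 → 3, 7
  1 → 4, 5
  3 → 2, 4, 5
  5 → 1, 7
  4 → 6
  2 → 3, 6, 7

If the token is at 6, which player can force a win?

Pursuer

A0 = {7}
A1: add {6} — 6 (Pursuer) has 6→7.
6 ∈ A1, so Pursuer can force the target.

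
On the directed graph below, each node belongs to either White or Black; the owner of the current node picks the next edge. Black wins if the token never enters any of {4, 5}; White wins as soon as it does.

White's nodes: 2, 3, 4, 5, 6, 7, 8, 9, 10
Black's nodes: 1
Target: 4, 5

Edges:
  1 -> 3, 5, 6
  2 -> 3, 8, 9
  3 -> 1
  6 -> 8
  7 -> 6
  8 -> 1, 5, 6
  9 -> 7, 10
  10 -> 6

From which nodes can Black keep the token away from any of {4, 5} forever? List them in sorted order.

1, 3

A0 = {4, 5}
A1: add {8} — 8 (White) has 8→5.
A2: add {2, 6} — 2 (White) has 2→8; 6 (White) has 6→8.
A3: add {7, 10} — 7 (White) has 7→6; 10 (White) has 10→6.
A4: add {9} — 9 (White) has 9→7.
A5 = A4; e.g. 1 (Black) can still go to 3. Fixed point.
White's attractor = {2, 4, 5, 6, 7, 8, 9, 10}; Black avoids the target exactly from the complement.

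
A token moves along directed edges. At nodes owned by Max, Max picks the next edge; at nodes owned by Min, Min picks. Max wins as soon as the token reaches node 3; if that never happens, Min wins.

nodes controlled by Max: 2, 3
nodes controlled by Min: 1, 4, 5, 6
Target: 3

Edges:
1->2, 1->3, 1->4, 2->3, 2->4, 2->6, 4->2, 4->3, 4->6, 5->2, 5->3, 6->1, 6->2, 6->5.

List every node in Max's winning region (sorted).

2, 3, 5

A0 = {3}
A1: add {2} — 2 (Max) has 2→3.
A2: add {5} — 5 (Min): all of {2, 3} already in.
A3 = A2; e.g. 1 (Min) can still go to 4. Fixed point.
Max's winning region = {2, 3, 5}.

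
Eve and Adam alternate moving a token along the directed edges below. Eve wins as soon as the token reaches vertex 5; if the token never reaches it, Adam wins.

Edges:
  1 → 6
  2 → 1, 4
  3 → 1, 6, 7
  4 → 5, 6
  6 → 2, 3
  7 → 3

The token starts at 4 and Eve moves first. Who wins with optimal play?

Eve

Track states (vertex, player-to-move).
A0 = {(5,Eve), (5,Adam)}
A1: add {(4,Eve)}.
(4,Eve) ∈ A1 ⇒ Eve forces the target.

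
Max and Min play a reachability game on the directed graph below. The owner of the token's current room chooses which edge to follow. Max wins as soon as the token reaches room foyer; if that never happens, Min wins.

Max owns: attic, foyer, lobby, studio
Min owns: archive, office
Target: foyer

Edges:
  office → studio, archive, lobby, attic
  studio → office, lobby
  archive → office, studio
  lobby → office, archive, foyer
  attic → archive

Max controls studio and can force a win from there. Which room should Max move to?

lobby

A0 = {foyer}
A1: add {lobby} — lobby (Max) has lobby→foyer.
A2: add {studio} — studio (Max) has studio→lobby.
A3 = A2; e.g. office (Min) can still go to archive. Fixed point.
From studio, successor lobby is in the attractor (rank 1); the other successor office is not.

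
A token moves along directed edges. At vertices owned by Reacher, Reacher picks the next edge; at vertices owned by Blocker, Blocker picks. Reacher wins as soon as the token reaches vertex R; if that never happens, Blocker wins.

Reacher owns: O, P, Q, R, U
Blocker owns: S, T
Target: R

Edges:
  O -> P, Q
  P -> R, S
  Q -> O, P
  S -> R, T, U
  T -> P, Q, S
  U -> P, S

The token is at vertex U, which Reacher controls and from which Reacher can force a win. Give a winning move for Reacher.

P

A0 = {R}
A1: add {P} — P (Reacher) has P→R.
A2: add {O, Q, U} — O (Reacher) has O→P; Q (Reacher) has Q→P; U (Reacher) has U→P.
A3 = A2; e.g. S (Blocker) can still go to T. Fixed point.
From U, successor P is in the attractor (rank 1); the other successor S is not.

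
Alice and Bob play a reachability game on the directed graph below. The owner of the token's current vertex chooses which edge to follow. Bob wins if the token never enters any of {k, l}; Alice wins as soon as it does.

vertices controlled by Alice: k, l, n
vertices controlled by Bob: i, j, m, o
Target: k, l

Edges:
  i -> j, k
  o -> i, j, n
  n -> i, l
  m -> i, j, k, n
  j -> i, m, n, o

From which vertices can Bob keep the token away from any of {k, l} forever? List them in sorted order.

i, j, m, o

A0 = {k, l}
A1: add {n} — n (Alice) has n→l.
A2 = A1; e.g. i (Bob) can still go to j. Fixed point.
Alice's attractor = {k, l, n}; Bob avoids the target exactly from the complement.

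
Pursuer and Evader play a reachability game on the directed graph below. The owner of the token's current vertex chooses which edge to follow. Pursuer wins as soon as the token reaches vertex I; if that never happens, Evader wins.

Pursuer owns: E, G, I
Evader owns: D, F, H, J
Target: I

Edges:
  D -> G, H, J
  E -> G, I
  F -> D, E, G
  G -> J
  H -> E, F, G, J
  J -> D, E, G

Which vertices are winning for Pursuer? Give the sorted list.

E, I

A0 = {I}
A1: add {E} — E (Pursuer) has E→I.
A2 = A1; e.g. D (Evader) can still go to G. Fixed point.
Pursuer's winning region = {E, I}.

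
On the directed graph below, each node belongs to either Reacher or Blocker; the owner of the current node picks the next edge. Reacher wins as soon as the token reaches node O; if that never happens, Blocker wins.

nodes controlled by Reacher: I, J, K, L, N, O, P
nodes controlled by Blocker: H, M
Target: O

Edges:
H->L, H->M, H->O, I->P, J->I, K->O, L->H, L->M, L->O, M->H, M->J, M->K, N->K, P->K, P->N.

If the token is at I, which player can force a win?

A0 = {O}
A1: add {K, L} — K (Reacher) has K→O; L (Reacher) has L→O.
A2: add {N, P} — N (Reacher) has N→K; P (Reacher) has P→K.
A3: add {I} — I (Reacher) has I→P.
I ∈ A3, so Reacher can force the target.

Reacher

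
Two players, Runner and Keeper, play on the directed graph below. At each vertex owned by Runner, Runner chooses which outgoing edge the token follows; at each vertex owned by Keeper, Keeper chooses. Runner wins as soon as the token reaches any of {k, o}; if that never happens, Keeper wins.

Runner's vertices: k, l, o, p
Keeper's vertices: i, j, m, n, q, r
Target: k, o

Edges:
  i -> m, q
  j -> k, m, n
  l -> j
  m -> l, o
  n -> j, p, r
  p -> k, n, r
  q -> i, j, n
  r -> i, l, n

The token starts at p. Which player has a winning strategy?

Runner

A0 = {k, o}
A1: add {p} — p (Runner) has p→k.
A2 = A1; e.g. i (Keeper) can still go to m. Fixed point.
p ∈ A1, so Runner can force the target.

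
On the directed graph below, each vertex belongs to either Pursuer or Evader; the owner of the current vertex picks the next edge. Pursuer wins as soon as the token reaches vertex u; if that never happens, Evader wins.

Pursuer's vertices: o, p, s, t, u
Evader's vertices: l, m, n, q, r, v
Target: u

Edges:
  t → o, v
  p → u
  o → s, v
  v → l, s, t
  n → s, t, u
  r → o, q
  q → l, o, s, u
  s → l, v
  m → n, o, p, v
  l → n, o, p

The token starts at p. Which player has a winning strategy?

A0 = {u}
A1: add {p} — p (Pursuer) has p→u.
A2 = A1; e.g. l (Evader) can still go to n. Fixed point.
p ∈ A1, so Pursuer can force the target.

Pursuer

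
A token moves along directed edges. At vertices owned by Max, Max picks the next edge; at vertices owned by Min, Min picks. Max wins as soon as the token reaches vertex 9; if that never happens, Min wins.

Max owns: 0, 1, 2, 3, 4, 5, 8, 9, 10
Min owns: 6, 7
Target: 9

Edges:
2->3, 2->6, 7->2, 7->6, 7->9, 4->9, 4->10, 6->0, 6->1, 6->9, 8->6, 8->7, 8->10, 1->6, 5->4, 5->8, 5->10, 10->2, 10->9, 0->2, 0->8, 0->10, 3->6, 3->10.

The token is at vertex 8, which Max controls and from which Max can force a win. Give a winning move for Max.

A0 = {9}
A1: add {4, 10} — 4 (Max) has 4→9; 10 (Max) has 10→9.
A2: add {0, 3, 5, 8} — 0 (Max) has 0→10; 3 (Max) has 3→10; 5 (Max) has 5→4; 8 (Max) has 8→10.
A3: add {2} — 2 (Max) has 2→3.
A4 = A3; e.g. 1 (Max) has no edge into A3. Fixed point.
From 8, successor 10 is in the attractor (rank 1); the other successors 6, 7 are not.

10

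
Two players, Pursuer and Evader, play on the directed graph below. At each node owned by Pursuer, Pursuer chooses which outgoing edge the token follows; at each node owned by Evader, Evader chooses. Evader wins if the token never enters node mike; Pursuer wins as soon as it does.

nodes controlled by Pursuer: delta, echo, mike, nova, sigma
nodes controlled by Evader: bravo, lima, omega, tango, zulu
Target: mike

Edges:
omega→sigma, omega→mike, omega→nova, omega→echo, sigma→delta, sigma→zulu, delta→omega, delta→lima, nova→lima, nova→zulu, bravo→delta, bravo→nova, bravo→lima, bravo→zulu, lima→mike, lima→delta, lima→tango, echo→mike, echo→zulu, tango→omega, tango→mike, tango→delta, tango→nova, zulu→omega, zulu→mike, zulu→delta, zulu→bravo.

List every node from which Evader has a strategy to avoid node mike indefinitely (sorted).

A0 = {mike}
A1: add {echo} — echo (Pursuer) has echo→mike.
A2 = A1; e.g. omega (Evader) can still go to sigma. Fixed point.
Pursuer's attractor = {echo, mike}; Evader avoids the target exactly from the complement.

bravo, delta, lima, nova, omega, sigma, tango, zulu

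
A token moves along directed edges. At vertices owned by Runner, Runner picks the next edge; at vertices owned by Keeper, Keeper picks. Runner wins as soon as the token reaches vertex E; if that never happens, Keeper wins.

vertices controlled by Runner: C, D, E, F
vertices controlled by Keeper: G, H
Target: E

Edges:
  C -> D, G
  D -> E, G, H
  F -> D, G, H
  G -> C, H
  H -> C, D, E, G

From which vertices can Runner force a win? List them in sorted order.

C, D, E, F

A0 = {E}
A1: add {D} — D (Runner) has D→E.
A2: add {C, F} — C (Runner) has C→D; F (Runner) has F→D.
A3 = A2; e.g. G (Keeper) can still go to H. Fixed point.
Runner's winning region = {C, D, E, F}.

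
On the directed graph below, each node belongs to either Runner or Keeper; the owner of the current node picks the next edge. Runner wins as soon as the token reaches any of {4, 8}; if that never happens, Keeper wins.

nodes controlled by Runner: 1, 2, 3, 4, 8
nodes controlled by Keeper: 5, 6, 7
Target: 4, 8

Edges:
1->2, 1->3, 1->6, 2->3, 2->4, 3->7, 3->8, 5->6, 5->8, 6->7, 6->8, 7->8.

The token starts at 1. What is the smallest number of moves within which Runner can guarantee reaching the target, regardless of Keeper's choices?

A0 = {4, 8}
A1: add {2, 3, 7} — 2 (Runner) has 2→4; 3 (Runner) has 3→8; 7 (Keeper): all of {8} already in.
A2: add {1, 6} — 1 (Runner) has 1→2; 6 (Keeper): all of {7, 8} already in.
1 enters the attractor at level 2, so Runner can force the target in 2 moves from there.

2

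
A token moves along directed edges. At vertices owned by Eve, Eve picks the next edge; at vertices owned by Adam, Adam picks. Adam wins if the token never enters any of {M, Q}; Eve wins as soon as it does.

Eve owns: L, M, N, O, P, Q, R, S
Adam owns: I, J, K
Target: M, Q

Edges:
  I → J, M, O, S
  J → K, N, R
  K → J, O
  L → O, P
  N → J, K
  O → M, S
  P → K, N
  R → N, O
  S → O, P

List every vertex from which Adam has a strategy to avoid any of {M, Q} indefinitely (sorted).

I, J, K, N, P

A0 = {M, Q}
A1: add {O} — O (Eve) has O→M.
A2: add {L, R, S} — L (Eve) has L→O; R (Eve) has R→O; S (Eve) has S→O.
A3 = A2; e.g. I (Adam) can still go to J. Fixed point.
Eve's attractor = {L, M, O, Q, R, S}; Adam avoids the target exactly from the complement.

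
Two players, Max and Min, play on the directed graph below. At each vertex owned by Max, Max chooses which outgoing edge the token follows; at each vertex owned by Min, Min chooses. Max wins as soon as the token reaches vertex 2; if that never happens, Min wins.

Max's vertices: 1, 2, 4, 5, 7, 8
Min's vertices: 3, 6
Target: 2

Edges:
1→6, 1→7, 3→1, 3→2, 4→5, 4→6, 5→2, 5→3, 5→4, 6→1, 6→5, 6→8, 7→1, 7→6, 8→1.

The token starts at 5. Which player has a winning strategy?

Max

A0 = {2}
A1: add {5} — 5 (Max) has 5→2.
5 ∈ A1, so Max can force the target.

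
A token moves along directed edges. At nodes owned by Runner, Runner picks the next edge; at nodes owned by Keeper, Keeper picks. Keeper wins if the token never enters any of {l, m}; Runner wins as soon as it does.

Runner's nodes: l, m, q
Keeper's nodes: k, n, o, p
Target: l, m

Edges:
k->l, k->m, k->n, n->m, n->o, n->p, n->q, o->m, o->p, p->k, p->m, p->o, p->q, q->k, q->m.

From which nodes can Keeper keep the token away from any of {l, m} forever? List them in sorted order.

k, n, o, p

A0 = {l, m}
A1: add {q} — q (Runner) has q→m.
A2 = A1; e.g. k (Keeper) can still go to n. Fixed point.
Runner's attractor = {l, m, q}; Keeper avoids the target exactly from the complement.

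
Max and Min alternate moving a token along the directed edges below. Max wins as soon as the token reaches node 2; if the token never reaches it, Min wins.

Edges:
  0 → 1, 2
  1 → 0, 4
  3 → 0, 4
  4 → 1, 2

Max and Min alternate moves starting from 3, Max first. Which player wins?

Track states (vertex, player-to-move).
A0 = {(2,Max), (2,Min)}
A1: add {(0,Max), (4,Max)}.
A2: add {(1,Min), (3,Min)}.
A3 = A2; e.g. (0,Min) stays out. (3,Max) never enters ⇒ Min avoids the target.

Min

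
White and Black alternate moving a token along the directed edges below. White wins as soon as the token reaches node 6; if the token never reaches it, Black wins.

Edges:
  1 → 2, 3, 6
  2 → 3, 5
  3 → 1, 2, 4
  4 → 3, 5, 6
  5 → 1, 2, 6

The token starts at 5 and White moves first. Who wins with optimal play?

Track states (vertex, player-to-move).
A0 = {(6,White), (6,Black)}
A1: add {(1,White), (4,White), (5,White)}.
(5,White) ∈ A1 ⇒ White forces the target.

White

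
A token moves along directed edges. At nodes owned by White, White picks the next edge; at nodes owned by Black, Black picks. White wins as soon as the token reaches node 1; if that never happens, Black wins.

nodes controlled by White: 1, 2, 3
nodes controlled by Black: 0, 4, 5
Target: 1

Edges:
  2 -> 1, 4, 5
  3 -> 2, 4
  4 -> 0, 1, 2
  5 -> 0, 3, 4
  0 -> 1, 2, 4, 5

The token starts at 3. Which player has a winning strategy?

White

A0 = {1}
A1: add {2} — 2 (White) has 2→1.
A2: add {3} — 3 (White) has 3→2.
A3 = A2; e.g. 0 (Black) can still go to 4. Fixed point.
3 ∈ A2, so White can force the target.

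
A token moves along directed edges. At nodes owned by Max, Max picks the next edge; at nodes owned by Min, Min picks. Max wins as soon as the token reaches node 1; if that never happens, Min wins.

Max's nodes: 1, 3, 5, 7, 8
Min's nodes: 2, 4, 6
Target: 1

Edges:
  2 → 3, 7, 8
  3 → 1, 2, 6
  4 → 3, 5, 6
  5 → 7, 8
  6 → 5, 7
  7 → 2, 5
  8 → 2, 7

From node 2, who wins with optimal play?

Min

A0 = {1}
A1: add {3} — 3 (Max) has 3→1.
A2 = A1; e.g. 2 (Min) can still go to 7. Fixed point.
2 never enters the attractor, so Min can avoid the target forever.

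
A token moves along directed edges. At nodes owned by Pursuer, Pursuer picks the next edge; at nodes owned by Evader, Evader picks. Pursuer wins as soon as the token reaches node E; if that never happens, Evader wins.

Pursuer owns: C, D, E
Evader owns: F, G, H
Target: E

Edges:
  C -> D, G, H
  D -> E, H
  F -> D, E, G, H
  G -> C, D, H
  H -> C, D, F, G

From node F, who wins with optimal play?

Evader

A0 = {E}
A1: add {D} — D (Pursuer) has D→E.
A2: add {C} — C (Pursuer) has C→D.
A3 = A2; e.g. F (Evader) can still go to G. Fixed point.
F never enters the attractor, so Evader can avoid the target forever.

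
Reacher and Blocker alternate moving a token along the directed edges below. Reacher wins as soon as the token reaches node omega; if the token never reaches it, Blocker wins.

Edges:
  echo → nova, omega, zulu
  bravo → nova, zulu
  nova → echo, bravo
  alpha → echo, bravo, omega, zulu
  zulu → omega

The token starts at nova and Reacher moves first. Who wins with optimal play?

Blocker

Track states (vertex, player-to-move).
A0 = {(omega,Reacher), (omega,Blocker)}
A1: add {(echo,Reacher), (alpha,Reacher), (zulu,Reacher), (zulu,Blocker)}.
A2: add {(bravo,Reacher)}.
A3: add {(nova,Blocker), (alpha,Blocker)}.
A4 = A3; e.g. (echo,Blocker) stays out. (nova,Reacher) never enters ⇒ Blocker avoids the target.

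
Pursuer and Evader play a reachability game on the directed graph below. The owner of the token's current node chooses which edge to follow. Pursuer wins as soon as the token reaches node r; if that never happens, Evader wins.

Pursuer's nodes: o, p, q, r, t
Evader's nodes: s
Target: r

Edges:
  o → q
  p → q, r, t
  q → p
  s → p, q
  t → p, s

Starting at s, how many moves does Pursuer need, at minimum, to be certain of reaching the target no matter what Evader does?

A0 = {r}
A1: add {p} — p (Pursuer) has p→r.
A2: add {q, t} — q (Pursuer) has q→p; t (Pursuer) has t→p.
A3: add {o, s} — o (Pursuer) has o→q; s (Evader): all of {p, q} already in.
A3 = all vertices. Fixed point.
s enters the attractor at level 3, so Pursuer can force the target in 3 moves from there.

3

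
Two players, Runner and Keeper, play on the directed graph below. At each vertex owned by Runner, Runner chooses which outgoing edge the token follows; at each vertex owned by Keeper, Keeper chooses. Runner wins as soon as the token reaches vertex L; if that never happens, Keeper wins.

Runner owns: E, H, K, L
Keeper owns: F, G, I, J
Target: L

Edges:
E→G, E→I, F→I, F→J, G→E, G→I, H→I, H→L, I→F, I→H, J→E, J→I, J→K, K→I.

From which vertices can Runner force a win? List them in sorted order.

H, L

A0 = {L}
A1: add {H} — H (Runner) has H→L.
A2 = A1; e.g. E (Runner) has no edge into A1. Fixed point.
Runner's winning region = {H, L}.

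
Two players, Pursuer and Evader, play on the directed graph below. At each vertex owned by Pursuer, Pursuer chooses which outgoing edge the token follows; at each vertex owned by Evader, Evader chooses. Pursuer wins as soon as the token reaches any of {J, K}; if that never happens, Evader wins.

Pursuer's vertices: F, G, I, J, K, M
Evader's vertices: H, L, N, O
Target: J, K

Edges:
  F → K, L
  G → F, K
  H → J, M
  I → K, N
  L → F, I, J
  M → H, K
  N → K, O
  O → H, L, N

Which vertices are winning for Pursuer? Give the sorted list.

A0 = {J, K}
A1: add {F, G, I, M} — F (Pursuer) has F→K; G (Pursuer) has G→K; I (Pursuer) has I→K; M (Pursuer) has M→K.
A2: add {H, L} — H (Evader): all of {J, M} already in; L (Evader): all of {F, I, J} already in.
A3 = A2; e.g. N (Evader) can still go to O. Fixed point.
Pursuer's winning region = {F, G, H, I, J, K, L, M}.

F, G, H, I, J, K, L, M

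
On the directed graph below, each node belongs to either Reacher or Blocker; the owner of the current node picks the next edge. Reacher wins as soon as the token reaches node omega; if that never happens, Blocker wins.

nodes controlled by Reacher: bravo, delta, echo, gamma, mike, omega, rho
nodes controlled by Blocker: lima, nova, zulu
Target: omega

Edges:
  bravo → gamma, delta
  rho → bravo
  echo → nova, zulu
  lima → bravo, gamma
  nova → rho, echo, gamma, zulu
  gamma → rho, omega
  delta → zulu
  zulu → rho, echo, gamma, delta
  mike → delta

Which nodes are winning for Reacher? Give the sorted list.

bravo, gamma, lima, omega, rho

A0 = {omega}
A1: add {gamma} — gamma (Reacher) has gamma→omega.
A2: add {bravo} — bravo (Reacher) has bravo→gamma.
A3: add {lima, rho} — rho (Reacher) has rho→bravo; lima (Blocker): all of {bravo, gamma} already in.
A4 = A3; e.g. echo (Reacher) has no edge into A3. Fixed point.
Reacher's winning region = {bravo, gamma, lima, omega, rho}.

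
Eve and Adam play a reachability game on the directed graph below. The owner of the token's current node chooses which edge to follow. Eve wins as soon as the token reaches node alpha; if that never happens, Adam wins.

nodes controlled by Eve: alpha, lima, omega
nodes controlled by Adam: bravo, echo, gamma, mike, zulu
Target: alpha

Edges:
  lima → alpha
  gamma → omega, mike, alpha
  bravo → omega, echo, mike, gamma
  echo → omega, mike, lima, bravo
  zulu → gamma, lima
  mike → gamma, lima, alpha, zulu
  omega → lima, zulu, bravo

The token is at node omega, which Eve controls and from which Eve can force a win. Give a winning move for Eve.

lima

A0 = {alpha}
A1: add {lima} — lima (Eve) has lima→alpha.
A2: add {omega} — omega (Eve) has omega→lima.
A3 = A2; e.g. echo (Adam) can still go to mike. Fixed point.
From omega, successor lima is in the attractor (rank 1); the other successors bravo, zulu are not.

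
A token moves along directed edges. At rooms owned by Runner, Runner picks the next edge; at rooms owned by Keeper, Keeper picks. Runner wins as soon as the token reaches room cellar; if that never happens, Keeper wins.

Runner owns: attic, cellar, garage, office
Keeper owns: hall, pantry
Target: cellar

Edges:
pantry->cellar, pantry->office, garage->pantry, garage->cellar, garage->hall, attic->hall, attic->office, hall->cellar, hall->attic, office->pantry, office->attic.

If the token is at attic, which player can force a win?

A0 = {cellar}
A1: add {garage} — garage (Runner) has garage→cellar.
A2 = A1; e.g. pantry (Keeper) can still go to office. Fixed point.
attic never enters the attractor, so Keeper can avoid the target forever.

Keeper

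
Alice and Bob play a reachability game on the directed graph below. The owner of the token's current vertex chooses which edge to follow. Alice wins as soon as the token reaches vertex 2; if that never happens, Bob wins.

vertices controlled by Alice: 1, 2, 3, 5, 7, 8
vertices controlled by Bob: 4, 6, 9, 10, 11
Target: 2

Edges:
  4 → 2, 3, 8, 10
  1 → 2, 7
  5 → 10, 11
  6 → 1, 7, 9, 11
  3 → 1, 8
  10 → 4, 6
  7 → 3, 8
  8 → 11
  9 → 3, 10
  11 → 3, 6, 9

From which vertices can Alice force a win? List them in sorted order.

A0 = {2}
A1: add {1} — 1 (Alice) has 1→2.
A2: add {3} — 3 (Alice) has 3→1.
A3: add {7} — 7 (Alice) has 7→3.
A4 = A3; e.g. 4 (Bob) can still go to 8. Fixed point.
Alice's winning region = {1, 2, 3, 7}.

1, 2, 3, 7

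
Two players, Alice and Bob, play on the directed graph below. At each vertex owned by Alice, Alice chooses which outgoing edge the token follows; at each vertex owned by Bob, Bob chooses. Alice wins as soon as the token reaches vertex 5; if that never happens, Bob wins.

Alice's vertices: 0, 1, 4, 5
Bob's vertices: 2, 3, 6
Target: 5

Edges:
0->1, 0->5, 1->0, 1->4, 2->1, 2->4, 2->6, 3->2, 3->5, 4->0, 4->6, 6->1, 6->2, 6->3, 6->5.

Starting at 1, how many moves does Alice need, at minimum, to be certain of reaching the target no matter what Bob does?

A0 = {5}
A1: add {0} — 0 (Alice) has 0→5.
A2: add {1, 4} — 1 (Alice) has 1→0; 4 (Alice) has 4→0.
A3 = A2; e.g. 2 (Bob) can still go to 6. Fixed point.
1 enters the attractor at level 2, so Alice can force the target in 2 moves from there.

2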